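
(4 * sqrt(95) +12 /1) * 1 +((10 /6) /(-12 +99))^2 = 817477 /68121 +4 * sqrt(95) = 50.99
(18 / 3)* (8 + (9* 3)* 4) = 696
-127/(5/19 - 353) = 2413/6702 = 0.36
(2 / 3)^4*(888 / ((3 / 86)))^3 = 263931040301056 / 81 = 3258407904951.31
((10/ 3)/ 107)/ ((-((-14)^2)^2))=-5/ 6165768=-0.00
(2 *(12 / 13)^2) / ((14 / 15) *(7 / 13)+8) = 2160 / 10777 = 0.20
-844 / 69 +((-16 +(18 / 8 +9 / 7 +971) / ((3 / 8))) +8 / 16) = 2571.03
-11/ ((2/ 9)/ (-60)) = 2970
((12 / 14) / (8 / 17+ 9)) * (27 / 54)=51 / 1127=0.05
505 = 505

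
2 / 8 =1 / 4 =0.25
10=10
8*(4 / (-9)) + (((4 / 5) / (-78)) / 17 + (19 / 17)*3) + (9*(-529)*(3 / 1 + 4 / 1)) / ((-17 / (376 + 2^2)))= 7408590079 / 9945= 744956.27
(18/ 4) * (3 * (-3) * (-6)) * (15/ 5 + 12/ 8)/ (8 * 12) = 729/ 64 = 11.39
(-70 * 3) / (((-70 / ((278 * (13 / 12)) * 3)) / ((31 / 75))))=56017 / 50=1120.34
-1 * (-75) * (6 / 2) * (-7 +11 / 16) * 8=-22725 / 2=-11362.50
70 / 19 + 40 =830 / 19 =43.68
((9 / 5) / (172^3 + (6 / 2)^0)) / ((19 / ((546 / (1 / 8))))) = 39312 / 483402655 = 0.00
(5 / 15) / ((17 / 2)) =2 / 51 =0.04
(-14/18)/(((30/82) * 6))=-287/810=-0.35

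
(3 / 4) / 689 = 3 / 2756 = 0.00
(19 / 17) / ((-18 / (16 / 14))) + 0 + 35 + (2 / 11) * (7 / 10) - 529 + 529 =2064992 / 58905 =35.06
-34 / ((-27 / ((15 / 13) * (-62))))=-10540 / 117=-90.09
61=61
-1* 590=-590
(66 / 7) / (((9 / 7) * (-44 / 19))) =-19 / 6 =-3.17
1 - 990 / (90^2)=79 / 90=0.88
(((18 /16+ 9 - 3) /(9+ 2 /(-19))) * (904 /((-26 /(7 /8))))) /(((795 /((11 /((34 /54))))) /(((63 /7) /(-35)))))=109039689 /791798800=0.14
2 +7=9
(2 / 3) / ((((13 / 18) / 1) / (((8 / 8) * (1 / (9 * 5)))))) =4 / 195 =0.02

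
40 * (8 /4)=80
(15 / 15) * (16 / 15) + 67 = 1021 / 15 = 68.07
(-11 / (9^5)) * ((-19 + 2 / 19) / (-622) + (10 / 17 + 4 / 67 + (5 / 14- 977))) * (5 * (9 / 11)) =229900437820 / 309104830377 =0.74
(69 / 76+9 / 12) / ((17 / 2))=63 / 323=0.20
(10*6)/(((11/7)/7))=267.27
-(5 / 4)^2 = -25 / 16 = -1.56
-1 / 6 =-0.17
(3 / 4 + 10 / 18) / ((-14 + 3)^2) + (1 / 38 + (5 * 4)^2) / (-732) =-5409017 / 10097208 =-0.54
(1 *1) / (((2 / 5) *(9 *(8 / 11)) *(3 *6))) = 55 / 2592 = 0.02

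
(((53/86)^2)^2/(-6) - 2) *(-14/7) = 664300273/164102448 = 4.05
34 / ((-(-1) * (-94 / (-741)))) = 12597 / 47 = 268.02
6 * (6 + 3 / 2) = 45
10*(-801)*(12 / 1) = -96120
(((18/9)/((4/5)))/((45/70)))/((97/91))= 3185/873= 3.65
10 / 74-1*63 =-2326 / 37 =-62.86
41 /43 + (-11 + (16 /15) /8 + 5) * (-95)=72019 /129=558.29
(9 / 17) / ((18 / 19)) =19 / 34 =0.56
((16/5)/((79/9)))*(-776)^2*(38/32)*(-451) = -46440415296/395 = -117570671.64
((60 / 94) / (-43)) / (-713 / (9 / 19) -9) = 135 / 13771094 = 0.00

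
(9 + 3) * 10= 120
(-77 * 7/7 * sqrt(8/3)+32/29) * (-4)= -128/29+616 * sqrt(6)/3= 498.55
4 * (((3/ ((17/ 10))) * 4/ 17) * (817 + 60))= 420960/ 289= 1456.61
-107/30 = -3.57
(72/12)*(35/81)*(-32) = -2240/27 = -82.96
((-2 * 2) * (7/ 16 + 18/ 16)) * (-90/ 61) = 1125/ 122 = 9.22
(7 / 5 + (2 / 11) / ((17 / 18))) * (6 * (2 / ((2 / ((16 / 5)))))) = 142944 / 4675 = 30.58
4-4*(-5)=24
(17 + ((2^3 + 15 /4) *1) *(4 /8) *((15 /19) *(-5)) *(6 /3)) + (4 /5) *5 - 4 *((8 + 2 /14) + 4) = -39343 /532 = -73.95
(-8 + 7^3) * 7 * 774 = 1815030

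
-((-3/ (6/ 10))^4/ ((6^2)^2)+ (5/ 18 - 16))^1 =19751/ 1296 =15.24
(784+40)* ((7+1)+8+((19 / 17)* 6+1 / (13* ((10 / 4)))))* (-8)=-165617408 / 1105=-149880.01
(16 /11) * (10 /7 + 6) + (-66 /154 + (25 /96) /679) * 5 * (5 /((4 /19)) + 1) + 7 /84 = -120746051 /2868096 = -42.10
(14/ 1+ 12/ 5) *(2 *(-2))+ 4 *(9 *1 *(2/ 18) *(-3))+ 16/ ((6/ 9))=-268/ 5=-53.60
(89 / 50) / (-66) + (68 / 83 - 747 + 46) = -191786887 / 273900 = -700.21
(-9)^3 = -729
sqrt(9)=3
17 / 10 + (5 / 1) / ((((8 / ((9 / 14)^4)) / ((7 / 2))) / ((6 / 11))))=4597099 / 2414720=1.90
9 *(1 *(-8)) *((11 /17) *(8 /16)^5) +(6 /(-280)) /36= -1.46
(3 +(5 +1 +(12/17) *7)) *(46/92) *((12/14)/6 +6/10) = 5.18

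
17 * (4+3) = 119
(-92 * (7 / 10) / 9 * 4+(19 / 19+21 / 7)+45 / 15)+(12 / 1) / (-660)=-10712 / 495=-21.64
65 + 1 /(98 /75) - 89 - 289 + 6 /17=-519595 /1666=-311.88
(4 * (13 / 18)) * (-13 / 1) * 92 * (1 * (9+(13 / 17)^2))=-86135920 / 2601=-33116.46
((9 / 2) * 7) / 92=63 / 184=0.34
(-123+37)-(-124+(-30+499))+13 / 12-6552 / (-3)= 21049 / 12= 1754.08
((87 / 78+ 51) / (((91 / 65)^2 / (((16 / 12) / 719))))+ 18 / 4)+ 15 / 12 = 31873207 / 5496036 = 5.80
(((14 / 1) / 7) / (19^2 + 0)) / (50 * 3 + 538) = 1 / 124184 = 0.00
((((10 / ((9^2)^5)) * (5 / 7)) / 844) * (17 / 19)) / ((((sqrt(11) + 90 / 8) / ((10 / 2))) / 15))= 0.00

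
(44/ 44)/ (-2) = -0.50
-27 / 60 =-9 / 20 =-0.45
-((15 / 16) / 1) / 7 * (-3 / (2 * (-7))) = -0.03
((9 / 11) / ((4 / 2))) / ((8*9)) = 1 / 176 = 0.01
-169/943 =-0.18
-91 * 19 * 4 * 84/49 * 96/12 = -94848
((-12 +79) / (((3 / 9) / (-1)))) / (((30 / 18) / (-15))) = 1809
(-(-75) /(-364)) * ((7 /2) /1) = -75 /104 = -0.72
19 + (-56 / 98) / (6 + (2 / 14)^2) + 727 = 220042 / 295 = 745.91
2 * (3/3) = 2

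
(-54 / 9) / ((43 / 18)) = -108 / 43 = -2.51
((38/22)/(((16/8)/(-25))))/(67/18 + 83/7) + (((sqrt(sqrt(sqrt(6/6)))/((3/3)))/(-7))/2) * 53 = -1563379/302302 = -5.17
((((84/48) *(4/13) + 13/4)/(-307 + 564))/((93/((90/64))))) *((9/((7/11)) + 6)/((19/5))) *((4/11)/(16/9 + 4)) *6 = 56248425/126068278336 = 0.00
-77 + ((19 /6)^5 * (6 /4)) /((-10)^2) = -37440701 /518400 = -72.22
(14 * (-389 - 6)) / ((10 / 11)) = -6083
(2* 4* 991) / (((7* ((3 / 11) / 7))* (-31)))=-937.72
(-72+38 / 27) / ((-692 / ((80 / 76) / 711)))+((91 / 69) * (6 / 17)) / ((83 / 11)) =126636556168 / 2047801792167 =0.06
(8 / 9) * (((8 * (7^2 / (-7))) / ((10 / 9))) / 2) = -112 / 5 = -22.40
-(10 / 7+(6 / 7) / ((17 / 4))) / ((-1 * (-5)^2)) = 194 / 2975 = 0.07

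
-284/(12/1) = -71/3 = -23.67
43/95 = 0.45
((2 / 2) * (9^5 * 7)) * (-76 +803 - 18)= 293060187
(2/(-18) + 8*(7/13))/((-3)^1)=-491/351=-1.40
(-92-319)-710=-1121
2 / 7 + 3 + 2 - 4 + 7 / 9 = 130 / 63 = 2.06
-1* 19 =-19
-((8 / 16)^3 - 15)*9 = 1071 / 8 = 133.88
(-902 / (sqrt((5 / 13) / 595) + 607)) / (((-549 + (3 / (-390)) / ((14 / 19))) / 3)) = 2312321351340 / 284767019763899 - 2462460 * sqrt(1547) / 284767019763899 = 0.01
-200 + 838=638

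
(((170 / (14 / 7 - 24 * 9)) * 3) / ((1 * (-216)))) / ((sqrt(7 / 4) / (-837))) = -7905 * sqrt(7) / 2996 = -6.98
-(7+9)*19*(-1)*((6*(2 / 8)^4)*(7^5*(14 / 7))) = 239499.75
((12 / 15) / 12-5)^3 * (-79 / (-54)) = -16006348 / 91125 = -175.65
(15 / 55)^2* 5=45 / 121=0.37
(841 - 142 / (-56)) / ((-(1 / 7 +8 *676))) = -7873 / 50476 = -0.16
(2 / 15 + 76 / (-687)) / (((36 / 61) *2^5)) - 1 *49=-32315687 / 659520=-49.00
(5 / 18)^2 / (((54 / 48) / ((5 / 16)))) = 125 / 5832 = 0.02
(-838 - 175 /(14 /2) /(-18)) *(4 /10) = -15059 /45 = -334.64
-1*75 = -75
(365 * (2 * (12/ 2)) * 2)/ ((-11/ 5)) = -43800/ 11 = -3981.82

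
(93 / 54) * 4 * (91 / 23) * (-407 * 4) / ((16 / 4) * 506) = -104377 / 4761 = -21.92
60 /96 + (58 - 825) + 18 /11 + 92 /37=-2481893 /3256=-762.25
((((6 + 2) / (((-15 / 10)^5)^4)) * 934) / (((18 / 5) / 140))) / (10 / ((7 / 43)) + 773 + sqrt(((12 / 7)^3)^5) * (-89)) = -6586141279765834969907200 * sqrt(21) / 1703694920445355777832575827 - 1207041154712279098536755200 / 413997865668221454013315925961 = -0.02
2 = 2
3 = 3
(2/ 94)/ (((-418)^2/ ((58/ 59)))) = 29/ 242254826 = 0.00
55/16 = 3.44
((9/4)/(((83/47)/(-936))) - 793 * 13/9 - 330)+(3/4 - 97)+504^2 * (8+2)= 7581738505/2988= 2537395.75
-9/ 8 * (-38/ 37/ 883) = 171/ 130684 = 0.00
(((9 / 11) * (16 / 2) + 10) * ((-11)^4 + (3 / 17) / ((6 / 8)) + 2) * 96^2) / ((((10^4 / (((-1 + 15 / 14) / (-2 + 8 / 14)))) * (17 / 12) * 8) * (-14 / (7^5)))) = 2349650466072 / 1986875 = 1182585.95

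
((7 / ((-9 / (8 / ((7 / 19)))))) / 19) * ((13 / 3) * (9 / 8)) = -13 / 3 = -4.33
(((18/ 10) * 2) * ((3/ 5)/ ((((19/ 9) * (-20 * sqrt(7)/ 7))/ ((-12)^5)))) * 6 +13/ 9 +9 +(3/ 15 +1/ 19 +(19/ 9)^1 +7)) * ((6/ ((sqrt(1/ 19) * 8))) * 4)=16936 * sqrt(19)/ 285 +544195584 * sqrt(133)/ 2375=2642772.56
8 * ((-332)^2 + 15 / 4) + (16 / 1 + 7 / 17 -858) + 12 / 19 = 284556877 / 323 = 880981.04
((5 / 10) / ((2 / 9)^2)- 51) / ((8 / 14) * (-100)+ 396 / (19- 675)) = 93849 / 132586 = 0.71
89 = 89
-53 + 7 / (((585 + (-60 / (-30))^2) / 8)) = -31161 / 589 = -52.90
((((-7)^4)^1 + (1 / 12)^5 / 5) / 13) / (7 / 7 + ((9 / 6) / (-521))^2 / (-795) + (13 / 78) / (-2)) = 201.48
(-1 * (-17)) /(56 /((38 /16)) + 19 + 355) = 323 /7554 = 0.04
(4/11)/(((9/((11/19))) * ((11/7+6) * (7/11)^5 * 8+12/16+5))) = 0.00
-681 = -681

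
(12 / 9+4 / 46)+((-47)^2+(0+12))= 153347 / 69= 2222.42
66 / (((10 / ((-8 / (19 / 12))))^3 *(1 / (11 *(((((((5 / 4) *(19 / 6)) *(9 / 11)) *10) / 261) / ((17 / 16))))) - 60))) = 9732096 / 67700135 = 0.14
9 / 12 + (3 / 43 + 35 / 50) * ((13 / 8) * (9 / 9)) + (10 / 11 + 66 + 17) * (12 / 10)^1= 3885857 / 37840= 102.69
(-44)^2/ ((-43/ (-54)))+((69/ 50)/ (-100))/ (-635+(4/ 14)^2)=16262342065383/ 6688865000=2431.26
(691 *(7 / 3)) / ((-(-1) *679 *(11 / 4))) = 0.86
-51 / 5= -10.20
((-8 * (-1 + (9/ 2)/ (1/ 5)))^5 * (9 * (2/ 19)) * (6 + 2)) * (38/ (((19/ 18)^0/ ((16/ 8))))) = -86709107884032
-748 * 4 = -2992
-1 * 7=-7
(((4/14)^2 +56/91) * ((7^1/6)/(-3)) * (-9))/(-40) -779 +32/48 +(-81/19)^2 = -1498438853/1971060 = -760.22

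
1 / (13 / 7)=7 / 13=0.54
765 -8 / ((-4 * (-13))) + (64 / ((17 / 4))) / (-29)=4898571 / 6409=764.33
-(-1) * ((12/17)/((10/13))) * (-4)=-312/85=-3.67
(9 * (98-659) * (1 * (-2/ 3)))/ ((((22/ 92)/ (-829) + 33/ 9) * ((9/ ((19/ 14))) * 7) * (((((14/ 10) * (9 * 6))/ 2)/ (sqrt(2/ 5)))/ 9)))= 724546 * sqrt(10)/ 769349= 2.98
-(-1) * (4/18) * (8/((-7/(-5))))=80/63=1.27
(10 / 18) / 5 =1 / 9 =0.11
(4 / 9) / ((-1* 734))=-2 / 3303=-0.00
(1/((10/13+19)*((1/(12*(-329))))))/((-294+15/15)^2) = -51324/22063193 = -0.00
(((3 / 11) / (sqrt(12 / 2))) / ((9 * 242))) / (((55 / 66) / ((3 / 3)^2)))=sqrt(6) / 39930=0.00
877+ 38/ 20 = 8789/ 10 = 878.90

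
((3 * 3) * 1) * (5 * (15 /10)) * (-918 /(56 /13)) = -805545 /56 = -14384.73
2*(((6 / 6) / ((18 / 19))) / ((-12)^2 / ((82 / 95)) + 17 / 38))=29602 / 2345553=0.01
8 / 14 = 4 / 7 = 0.57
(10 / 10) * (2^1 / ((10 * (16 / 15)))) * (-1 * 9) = -27 / 16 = -1.69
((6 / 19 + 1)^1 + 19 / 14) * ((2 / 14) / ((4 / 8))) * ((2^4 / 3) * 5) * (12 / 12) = 18960 / 931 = 20.37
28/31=0.90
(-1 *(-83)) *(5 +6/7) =3403/7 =486.14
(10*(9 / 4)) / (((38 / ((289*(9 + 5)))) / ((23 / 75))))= 139587 / 190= 734.67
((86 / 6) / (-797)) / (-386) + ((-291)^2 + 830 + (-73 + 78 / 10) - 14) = 394236147449 / 4614630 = 85431.80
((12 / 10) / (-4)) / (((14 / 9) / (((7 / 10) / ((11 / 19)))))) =-513 / 2200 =-0.23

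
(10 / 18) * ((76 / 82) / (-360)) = -19 / 13284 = -0.00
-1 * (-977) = 977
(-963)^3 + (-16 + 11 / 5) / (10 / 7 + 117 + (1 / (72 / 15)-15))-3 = -3380218285254 / 3785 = -893056350.13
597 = 597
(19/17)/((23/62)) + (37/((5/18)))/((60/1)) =102301/19550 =5.23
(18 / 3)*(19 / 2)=57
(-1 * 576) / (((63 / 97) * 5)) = -6208 / 35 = -177.37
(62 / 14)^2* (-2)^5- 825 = -1452.59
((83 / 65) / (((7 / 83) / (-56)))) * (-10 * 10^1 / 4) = 275560 / 13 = 21196.92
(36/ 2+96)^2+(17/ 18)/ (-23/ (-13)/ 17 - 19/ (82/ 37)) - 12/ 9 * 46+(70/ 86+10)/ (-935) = 143663678265718/ 11106977013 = 12934.54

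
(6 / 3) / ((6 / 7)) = 7 / 3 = 2.33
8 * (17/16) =17/2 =8.50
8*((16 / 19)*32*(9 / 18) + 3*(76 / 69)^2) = 4128128 / 30153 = 136.91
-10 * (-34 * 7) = 2380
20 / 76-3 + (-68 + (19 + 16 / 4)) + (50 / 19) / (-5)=-917 / 19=-48.26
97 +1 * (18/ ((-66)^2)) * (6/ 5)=58688/ 605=97.00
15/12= 5/4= 1.25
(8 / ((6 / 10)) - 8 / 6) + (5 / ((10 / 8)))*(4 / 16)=13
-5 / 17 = -0.29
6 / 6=1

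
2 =2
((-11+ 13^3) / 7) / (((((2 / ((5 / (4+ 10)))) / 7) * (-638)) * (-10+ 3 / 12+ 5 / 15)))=0.06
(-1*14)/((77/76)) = -13.82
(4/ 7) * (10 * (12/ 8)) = 60/ 7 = 8.57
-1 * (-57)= 57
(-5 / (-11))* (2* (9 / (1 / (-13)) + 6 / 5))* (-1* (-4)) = -4632 / 11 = -421.09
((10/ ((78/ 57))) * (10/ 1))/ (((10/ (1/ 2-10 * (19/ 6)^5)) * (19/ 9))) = -11020.79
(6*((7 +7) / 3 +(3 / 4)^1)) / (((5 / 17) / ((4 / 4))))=221 / 2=110.50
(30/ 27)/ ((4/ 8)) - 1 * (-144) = 1316/ 9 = 146.22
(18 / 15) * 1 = 6 / 5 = 1.20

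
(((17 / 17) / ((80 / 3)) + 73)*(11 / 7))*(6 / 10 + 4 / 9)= 3020831 / 25200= 119.87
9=9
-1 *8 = -8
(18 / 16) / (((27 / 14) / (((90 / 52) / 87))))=35 / 3016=0.01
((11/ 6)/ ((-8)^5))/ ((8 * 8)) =-11/ 12582912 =-0.00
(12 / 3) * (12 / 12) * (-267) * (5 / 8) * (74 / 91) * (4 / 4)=-49395 / 91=-542.80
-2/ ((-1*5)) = 2/ 5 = 0.40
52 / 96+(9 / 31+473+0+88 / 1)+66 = 467107 / 744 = 627.83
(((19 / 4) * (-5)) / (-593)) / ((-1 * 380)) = -1 / 9488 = -0.00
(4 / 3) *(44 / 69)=0.85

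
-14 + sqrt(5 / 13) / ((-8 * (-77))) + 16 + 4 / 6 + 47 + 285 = sqrt(65) / 8008 + 1004 / 3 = 334.67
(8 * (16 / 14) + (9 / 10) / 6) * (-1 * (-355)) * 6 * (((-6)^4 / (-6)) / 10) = -14964102 / 35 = -427545.77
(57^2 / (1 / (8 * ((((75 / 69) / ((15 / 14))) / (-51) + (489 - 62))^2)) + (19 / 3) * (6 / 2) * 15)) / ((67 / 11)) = 215161690532577096 / 114958798248512809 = 1.87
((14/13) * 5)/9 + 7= 889/117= 7.60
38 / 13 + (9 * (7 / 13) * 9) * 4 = 2306 / 13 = 177.38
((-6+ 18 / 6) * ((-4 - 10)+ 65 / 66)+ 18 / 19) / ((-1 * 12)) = -16717 / 5016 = -3.33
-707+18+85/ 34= -1373/ 2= -686.50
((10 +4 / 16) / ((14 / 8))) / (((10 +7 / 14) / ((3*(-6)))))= -492 / 49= -10.04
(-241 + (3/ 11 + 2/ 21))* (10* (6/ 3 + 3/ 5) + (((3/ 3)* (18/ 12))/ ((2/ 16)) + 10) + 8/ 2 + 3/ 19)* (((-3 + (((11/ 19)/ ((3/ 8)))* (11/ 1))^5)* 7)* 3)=-46818224709093838807222/ 125753639913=-372301149624.65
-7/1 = -7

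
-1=-1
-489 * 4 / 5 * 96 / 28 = -46944 / 35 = -1341.26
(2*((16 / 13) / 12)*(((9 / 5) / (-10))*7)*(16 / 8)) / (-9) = 56 / 975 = 0.06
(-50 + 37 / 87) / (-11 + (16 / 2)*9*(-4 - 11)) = 4313 / 94917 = 0.05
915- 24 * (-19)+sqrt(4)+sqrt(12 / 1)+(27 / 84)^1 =2 * sqrt(3)+38453 / 28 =1376.79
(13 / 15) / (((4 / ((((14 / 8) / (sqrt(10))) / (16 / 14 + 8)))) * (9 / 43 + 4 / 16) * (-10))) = -27391 * sqrt(10) / 30336000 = -0.00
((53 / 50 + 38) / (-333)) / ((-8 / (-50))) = -217 / 296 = -0.73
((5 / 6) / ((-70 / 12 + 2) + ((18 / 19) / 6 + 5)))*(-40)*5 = -19000 / 151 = -125.83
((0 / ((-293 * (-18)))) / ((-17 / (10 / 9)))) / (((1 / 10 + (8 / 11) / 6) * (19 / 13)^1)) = 0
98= 98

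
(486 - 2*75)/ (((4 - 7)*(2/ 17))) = -952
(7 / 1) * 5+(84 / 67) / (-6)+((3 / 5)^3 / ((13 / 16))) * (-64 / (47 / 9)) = 161358381 / 5117125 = 31.53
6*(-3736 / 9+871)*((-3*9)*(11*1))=-812394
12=12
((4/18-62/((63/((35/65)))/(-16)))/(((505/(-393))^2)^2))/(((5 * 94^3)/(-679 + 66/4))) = -0.00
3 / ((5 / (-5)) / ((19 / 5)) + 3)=57 / 52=1.10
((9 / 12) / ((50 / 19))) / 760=3 / 8000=0.00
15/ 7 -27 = -174/ 7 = -24.86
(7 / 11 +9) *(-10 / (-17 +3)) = 530 / 77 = 6.88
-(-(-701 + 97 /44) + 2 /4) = -30769 /44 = -699.30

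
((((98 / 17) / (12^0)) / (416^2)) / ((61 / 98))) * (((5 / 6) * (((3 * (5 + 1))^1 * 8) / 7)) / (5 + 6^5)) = 5145 / 43636594976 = 0.00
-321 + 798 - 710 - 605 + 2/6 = -2513/3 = -837.67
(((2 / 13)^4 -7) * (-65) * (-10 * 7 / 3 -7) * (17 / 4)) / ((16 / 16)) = -39649015 / 676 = -58652.39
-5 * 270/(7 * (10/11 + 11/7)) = -14850/191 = -77.75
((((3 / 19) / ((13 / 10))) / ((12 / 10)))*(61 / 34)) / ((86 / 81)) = 123525 / 722228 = 0.17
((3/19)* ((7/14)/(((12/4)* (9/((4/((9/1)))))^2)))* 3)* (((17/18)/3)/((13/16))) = 1088/14585103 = 0.00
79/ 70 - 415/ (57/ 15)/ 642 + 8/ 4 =631528/ 213465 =2.96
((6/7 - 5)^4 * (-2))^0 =1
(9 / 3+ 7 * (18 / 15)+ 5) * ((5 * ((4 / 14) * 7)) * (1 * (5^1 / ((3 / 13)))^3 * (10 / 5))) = 90077000 / 27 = 3336185.19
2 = 2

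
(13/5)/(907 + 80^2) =13/36535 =0.00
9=9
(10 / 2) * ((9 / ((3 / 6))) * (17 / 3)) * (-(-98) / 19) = 49980 / 19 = 2630.53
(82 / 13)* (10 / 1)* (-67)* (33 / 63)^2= -6647740 / 5733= -1159.56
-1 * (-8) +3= 11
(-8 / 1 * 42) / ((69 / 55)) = -6160 / 23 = -267.83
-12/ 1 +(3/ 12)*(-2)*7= -31/ 2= -15.50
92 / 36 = 23 / 9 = 2.56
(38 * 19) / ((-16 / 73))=-26353 / 8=-3294.12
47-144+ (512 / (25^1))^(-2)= -25427343 / 262144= -97.00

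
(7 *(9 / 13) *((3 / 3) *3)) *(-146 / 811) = -27594 / 10543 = -2.62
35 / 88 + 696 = 61283 / 88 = 696.40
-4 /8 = -1 /2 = -0.50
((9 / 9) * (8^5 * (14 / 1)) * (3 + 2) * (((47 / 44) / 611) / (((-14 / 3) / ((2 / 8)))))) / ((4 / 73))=-560640 / 143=-3920.56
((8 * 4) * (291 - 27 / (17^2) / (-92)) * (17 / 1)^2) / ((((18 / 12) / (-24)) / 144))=-142610872320 / 23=-6200472709.57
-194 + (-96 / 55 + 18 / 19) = -203564 / 1045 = -194.80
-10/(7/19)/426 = -95/1491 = -0.06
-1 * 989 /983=-989 /983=-1.01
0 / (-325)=0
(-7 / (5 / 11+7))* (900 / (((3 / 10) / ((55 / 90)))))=-211750 / 123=-1721.54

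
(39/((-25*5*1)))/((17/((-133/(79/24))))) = 124488/167875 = 0.74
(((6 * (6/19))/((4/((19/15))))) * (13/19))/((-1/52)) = -2028/95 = -21.35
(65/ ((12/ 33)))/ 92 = 715/ 368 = 1.94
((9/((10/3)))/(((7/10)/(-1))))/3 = -9/7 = -1.29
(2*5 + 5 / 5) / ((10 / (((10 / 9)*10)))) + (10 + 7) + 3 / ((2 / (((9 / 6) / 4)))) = 4289 / 144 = 29.78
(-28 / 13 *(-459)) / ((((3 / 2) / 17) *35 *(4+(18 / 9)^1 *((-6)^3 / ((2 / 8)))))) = -5202 / 28015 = -0.19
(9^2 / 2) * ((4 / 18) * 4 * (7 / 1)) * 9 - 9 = 2259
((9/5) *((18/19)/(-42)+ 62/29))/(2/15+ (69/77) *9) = 2423223/5217419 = 0.46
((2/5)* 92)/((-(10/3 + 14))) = -2.12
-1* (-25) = 25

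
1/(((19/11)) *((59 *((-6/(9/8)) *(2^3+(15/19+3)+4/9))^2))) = 152361/66102112256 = 0.00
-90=-90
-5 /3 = -1.67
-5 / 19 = -0.26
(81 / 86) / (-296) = -0.00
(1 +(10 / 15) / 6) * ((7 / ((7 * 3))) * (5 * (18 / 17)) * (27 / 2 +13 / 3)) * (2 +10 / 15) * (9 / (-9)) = -42800 / 459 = -93.25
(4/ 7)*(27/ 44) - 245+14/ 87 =-1637828/ 6699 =-244.49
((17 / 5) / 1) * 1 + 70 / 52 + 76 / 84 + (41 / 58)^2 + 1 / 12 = 14312717 / 2295930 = 6.23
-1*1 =-1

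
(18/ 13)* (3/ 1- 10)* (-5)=48.46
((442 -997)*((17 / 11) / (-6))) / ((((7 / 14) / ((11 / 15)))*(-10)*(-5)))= 629 / 150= 4.19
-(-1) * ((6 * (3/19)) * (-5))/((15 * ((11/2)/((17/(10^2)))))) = -51/5225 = -0.01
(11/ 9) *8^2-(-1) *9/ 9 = 713/ 9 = 79.22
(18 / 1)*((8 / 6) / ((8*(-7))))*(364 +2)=-1098 / 7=-156.86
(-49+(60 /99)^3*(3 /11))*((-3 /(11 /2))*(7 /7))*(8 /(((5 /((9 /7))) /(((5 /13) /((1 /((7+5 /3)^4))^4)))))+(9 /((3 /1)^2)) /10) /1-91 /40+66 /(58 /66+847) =19368625309806041806451065151396689 /905228028302792040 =21396404777832818.89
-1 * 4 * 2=-8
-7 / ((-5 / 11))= 77 / 5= 15.40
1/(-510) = -1/510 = -0.00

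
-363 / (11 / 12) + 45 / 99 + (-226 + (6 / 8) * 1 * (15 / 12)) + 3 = -108699 / 176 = -617.61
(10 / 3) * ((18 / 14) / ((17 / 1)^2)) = 30 / 2023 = 0.01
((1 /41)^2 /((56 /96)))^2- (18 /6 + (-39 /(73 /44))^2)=-409937405924451 /737865538081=-555.57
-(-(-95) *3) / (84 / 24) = -570 / 7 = -81.43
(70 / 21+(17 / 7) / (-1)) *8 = 152 / 21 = 7.24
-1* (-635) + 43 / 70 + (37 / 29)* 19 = 1339507 / 2030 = 659.86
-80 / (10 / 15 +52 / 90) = -450 / 7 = -64.29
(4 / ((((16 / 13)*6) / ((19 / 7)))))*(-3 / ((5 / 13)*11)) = -3211 / 3080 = -1.04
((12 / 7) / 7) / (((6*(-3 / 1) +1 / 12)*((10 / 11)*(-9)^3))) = 88 / 4266675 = 0.00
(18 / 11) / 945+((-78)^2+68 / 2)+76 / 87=204951728 / 33495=6118.88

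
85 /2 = 42.50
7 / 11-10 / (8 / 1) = -27 / 44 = -0.61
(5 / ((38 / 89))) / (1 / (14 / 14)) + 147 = 6031 / 38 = 158.71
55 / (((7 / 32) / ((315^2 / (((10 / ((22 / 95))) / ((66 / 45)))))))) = 16099776 / 19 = 847356.63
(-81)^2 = 6561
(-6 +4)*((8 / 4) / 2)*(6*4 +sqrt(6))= -48 - 2*sqrt(6)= -52.90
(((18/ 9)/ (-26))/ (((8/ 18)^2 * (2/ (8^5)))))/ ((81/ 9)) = -9216/ 13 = -708.92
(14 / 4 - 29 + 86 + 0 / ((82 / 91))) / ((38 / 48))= 1452 / 19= 76.42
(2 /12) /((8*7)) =1 /336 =0.00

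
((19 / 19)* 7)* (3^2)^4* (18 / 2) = 413343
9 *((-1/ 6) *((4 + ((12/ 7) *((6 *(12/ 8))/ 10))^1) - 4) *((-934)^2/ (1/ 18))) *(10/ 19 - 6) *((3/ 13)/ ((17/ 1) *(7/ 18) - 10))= -549458660736/ 40565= -13545141.40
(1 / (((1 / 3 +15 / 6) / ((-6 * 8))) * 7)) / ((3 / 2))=-192 / 119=-1.61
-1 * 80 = -80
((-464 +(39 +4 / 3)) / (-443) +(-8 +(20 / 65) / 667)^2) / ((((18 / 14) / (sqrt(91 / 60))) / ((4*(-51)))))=-308917580068762*sqrt(1365) / 899302628601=-12691.21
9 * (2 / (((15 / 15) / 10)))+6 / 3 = 182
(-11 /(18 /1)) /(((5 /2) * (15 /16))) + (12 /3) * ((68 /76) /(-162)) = -10882 /38475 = -0.28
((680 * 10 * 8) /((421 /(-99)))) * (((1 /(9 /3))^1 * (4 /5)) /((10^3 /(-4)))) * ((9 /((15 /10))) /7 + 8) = 8904192 /73675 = 120.86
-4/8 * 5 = -5/2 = -2.50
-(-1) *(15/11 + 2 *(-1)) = -7/11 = -0.64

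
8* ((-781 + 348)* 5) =-17320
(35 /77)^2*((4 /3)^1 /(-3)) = -100 /1089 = -0.09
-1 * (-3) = 3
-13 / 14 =-0.93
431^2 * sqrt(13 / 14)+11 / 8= 11 / 8+185761 * sqrt(182) / 14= 179005.15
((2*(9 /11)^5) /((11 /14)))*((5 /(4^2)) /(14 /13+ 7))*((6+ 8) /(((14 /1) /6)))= 767637 /3543122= 0.22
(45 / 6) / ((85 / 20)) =30 / 17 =1.76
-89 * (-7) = 623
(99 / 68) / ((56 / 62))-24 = -42627 / 1904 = -22.39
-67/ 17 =-3.94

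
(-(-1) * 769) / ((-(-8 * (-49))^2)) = -0.01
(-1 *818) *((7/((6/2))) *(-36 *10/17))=40418.82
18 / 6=3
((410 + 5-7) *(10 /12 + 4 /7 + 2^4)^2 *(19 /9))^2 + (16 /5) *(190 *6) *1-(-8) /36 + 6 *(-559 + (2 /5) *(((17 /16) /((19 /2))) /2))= 45281222387262273899 /665125020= 68079264838.45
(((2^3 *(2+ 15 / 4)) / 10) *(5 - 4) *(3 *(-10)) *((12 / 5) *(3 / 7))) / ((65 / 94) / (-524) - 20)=27189312 / 3831275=7.10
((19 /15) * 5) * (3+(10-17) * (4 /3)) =-361 /9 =-40.11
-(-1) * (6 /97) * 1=6 /97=0.06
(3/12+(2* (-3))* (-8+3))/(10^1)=121/40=3.02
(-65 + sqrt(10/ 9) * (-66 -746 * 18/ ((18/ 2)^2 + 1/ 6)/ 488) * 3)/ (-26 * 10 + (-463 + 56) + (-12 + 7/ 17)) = 1105/ 11536 + 33502461 * sqrt(10)/ 342699952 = 0.40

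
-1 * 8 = -8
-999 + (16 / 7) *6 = -6897 / 7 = -985.29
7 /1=7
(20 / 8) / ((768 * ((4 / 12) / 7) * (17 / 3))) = 105 / 8704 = 0.01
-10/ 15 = -2/ 3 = -0.67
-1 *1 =-1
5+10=15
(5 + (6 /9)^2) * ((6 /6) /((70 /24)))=1.87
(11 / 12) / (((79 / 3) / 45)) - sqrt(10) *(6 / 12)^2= 495 / 316 - sqrt(10) / 4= 0.78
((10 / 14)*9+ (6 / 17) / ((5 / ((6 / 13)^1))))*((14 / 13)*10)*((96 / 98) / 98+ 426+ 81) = 243354205548 / 6898073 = 35278.58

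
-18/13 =-1.38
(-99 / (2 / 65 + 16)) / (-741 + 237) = 0.01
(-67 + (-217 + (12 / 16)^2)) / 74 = -3.83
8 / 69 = 0.12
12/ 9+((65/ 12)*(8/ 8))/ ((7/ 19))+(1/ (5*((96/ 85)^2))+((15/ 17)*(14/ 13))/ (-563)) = 129960086933/ 8026776576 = 16.19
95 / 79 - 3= -142 / 79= -1.80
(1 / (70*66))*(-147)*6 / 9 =-7 / 330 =-0.02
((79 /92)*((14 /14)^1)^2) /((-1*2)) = -79 /184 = -0.43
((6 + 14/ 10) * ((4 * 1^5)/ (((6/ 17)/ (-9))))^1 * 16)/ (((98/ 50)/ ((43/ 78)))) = -2163760/ 637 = -3396.80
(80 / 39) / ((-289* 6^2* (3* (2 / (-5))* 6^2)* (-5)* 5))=-1 / 5477706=-0.00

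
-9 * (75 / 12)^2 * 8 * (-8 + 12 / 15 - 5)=68625 / 2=34312.50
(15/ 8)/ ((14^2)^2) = 15/ 307328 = 0.00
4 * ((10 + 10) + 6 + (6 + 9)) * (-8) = -1312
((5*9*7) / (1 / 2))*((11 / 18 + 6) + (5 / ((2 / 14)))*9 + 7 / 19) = 3854095 / 19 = 202847.11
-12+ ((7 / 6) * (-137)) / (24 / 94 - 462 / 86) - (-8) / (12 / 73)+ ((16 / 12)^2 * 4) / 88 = 46399901 / 682506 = 67.98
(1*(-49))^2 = 2401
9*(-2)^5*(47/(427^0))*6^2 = -487296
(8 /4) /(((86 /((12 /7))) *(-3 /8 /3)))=-96 /301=-0.32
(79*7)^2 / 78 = 305809 / 78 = 3920.63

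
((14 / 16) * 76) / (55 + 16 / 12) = 399 / 338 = 1.18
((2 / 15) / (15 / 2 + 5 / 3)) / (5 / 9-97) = -9 / 59675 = -0.00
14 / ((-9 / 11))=-154 / 9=-17.11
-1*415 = -415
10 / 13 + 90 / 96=355 / 208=1.71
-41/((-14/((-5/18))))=-0.81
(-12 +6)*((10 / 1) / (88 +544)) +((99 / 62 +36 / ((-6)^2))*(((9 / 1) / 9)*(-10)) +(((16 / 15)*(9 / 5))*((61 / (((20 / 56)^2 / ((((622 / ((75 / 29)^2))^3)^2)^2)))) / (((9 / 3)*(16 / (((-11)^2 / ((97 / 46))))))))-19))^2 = 118498219008312102723065251313392881750740031087086689799558140142574308819245005433255306433970434811811938954447168187416120479854099474276702538909049570953 / 561855479453762859515389553027774112302664318539869633115281131671703285235253133578225970268249511718750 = 210905158606829523979926400000000000000000000000000000.00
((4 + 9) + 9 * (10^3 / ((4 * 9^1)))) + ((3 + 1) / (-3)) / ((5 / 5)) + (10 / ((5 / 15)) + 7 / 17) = 14896 / 51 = 292.08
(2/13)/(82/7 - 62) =-7/2288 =-0.00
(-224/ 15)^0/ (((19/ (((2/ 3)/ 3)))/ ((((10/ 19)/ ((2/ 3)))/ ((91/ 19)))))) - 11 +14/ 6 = -8.66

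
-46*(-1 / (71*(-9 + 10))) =46 / 71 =0.65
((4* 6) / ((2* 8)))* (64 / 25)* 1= 96 / 25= 3.84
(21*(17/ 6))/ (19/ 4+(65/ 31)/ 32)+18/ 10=19889/ 1405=14.16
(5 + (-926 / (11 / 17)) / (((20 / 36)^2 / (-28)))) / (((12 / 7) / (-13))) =-984571.22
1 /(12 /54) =9 /2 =4.50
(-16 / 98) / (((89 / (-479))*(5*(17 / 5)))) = 3832 / 74137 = 0.05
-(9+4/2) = -11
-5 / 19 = -0.26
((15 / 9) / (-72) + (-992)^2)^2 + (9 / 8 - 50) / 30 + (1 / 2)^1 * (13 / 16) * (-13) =225904132088571743 / 233280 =968381910530.57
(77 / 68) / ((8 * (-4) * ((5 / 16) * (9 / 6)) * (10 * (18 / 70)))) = -539 / 18360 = -0.03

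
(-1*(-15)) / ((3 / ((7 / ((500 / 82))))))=287 / 50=5.74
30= 30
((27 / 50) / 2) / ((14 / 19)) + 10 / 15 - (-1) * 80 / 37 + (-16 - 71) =-13023257 / 155400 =-83.80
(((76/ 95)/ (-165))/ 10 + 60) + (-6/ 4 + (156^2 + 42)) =201601121/ 8250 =24436.50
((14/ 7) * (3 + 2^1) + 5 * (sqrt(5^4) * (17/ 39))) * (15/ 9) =12575/ 117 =107.48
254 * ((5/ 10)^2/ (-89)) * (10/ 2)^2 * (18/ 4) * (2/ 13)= -28575/ 2314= -12.35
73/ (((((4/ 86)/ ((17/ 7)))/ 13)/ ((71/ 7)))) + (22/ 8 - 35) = 98501777/ 196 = 502560.09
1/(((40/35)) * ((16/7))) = 49/128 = 0.38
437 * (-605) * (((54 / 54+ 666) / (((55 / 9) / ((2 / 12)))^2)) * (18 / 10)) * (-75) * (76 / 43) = 1345758543 / 43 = 31296710.30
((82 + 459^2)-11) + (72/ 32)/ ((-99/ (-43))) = 9273131/ 44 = 210752.98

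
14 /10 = 7 /5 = 1.40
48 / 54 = 8 / 9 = 0.89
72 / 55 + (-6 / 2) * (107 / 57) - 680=-715117 / 1045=-684.32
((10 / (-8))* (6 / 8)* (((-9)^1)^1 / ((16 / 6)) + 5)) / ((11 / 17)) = -3315 / 1408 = -2.35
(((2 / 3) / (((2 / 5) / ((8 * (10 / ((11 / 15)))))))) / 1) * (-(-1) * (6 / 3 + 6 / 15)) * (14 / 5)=13440 / 11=1221.82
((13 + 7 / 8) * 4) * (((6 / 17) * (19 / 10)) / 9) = 703 / 170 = 4.14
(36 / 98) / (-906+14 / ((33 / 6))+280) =-11 / 18669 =-0.00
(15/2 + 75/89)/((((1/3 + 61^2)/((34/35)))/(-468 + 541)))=1105731/6955172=0.16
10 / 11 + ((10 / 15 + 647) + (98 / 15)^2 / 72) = 28920461 / 44550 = 649.17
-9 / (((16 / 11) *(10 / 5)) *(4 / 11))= -1089 / 128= -8.51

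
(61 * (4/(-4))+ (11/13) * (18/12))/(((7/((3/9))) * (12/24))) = -1553/273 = -5.69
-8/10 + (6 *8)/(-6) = -44/5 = -8.80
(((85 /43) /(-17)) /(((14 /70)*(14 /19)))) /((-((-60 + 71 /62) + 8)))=-14725 /949053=-0.02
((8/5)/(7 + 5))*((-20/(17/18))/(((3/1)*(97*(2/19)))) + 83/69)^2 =6776109698/194191739415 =0.03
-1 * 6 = -6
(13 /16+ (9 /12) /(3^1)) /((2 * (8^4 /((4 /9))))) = 17 /294912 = 0.00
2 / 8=1 / 4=0.25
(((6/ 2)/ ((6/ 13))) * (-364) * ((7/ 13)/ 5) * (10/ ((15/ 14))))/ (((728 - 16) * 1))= -4459/ 1335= -3.34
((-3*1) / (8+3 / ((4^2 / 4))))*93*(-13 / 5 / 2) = 7254 / 175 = 41.45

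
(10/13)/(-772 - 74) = -5/5499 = -0.00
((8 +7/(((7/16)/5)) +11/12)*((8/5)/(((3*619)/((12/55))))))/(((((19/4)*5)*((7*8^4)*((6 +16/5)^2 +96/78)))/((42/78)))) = 97/630193896960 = 0.00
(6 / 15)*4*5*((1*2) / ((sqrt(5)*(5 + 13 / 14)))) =224*sqrt(5) / 415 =1.21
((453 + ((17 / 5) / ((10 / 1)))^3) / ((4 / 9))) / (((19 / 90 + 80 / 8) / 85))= 8485.24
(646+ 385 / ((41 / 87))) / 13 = 59981 / 533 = 112.53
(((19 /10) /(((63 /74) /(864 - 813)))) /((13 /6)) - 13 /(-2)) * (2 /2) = 53719 /910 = 59.03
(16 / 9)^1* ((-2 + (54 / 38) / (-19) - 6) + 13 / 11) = -145984 / 11913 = -12.25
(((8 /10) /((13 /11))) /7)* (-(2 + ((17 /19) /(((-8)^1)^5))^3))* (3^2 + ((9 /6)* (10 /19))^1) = -1.89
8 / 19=0.42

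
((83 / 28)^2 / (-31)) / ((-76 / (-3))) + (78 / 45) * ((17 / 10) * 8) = 3264129847 / 138532800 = 23.56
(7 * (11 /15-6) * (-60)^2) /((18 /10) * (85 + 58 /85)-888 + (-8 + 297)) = 2014500 /6751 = 298.40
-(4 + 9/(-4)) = -1.75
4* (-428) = -1712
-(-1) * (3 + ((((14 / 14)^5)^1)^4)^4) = 4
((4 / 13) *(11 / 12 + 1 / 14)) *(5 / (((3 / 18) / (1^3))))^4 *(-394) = -8829540000 / 91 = -97027912.09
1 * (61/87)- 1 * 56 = -4811/87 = -55.30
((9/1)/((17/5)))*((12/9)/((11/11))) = 60/17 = 3.53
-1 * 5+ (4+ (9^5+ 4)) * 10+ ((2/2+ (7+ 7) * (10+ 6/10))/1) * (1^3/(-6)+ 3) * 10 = 594798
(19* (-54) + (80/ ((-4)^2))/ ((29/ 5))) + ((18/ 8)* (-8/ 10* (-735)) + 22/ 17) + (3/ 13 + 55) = 2271266/ 6409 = 354.39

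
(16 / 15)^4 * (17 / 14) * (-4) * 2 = -4456448 / 354375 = -12.58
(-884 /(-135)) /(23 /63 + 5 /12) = 24752 /2955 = 8.38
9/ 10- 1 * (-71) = 719/ 10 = 71.90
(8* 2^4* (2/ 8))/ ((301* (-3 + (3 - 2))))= -16/ 301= -0.05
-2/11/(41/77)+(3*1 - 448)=-18259/41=-445.34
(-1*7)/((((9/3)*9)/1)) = -7/27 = -0.26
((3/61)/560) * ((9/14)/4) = 27/1912960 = 0.00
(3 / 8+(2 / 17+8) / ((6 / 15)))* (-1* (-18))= 25299 / 68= 372.04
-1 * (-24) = 24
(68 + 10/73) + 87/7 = 41169/511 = 80.57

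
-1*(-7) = 7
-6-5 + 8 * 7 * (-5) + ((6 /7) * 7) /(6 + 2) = -1161 /4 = -290.25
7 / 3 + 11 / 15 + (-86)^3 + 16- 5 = -9540629 / 15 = -636041.93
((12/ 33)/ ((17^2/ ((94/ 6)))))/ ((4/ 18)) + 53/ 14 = 172435/ 44506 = 3.87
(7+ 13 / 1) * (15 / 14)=150 / 7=21.43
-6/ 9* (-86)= 57.33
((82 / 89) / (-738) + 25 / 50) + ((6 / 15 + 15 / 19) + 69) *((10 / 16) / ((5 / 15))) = 2010491 / 15219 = 132.10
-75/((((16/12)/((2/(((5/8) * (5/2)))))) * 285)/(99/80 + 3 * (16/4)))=-3.34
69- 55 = 14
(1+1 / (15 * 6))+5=541 / 90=6.01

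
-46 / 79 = -0.58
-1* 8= -8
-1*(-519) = 519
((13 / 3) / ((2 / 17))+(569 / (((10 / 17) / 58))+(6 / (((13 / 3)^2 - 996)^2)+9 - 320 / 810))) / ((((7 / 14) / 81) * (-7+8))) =703602667435127 / 77352025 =9096111.80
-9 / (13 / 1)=-9 / 13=-0.69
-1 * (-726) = 726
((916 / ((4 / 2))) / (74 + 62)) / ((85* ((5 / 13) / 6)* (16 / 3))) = 26793 / 231200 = 0.12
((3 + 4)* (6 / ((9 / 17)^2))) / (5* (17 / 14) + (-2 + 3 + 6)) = 11.46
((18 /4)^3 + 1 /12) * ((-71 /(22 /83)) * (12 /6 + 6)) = -1172707 /6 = -195451.17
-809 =-809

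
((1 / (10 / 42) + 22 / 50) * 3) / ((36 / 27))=261 / 25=10.44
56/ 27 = 2.07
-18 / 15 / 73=-6 / 365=-0.02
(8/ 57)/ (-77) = -0.00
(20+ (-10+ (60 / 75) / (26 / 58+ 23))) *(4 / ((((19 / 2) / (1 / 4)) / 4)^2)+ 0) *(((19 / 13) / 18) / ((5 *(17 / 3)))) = 11372 / 8922875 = 0.00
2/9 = 0.22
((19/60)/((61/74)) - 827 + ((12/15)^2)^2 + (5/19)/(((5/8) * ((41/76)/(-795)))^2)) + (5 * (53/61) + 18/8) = 1124515744856077/769057500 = 1462199.83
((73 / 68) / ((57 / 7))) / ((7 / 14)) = 511 / 1938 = 0.26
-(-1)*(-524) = -524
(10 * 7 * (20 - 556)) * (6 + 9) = -562800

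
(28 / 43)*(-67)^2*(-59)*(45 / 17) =-333712260 / 731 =-456514.72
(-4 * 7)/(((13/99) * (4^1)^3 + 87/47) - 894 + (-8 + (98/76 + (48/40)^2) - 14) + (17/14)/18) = 1732777200/55878844319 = 0.03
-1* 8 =-8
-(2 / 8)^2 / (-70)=1 / 1120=0.00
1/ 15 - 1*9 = -134/ 15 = -8.93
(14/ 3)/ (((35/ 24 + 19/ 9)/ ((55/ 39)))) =6160/ 3341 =1.84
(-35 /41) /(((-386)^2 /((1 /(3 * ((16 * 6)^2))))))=-35 /168897097728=-0.00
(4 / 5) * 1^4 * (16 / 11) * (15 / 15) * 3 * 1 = 192 / 55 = 3.49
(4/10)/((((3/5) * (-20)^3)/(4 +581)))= -39/800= -0.05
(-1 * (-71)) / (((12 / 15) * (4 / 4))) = 355 / 4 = 88.75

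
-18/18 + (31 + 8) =38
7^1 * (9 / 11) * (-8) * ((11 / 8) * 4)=-252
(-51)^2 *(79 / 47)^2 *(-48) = -779176368 / 2209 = -352728.10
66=66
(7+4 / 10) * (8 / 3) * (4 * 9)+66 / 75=17782 / 25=711.28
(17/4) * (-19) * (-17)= 5491/4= 1372.75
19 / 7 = 2.71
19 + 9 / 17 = 332 / 17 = 19.53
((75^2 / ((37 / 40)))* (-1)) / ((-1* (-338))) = -112500 / 6253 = -17.99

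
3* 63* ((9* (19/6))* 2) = 10773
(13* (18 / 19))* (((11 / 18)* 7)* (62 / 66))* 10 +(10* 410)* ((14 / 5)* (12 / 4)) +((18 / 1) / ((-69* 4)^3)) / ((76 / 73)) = 1033729084989 / 29590144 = 34934.91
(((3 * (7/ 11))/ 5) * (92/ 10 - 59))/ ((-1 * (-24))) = -1743/ 2200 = -0.79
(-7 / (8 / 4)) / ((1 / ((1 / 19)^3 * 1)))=-7 / 13718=-0.00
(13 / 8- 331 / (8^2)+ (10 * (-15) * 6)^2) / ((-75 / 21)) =-362878411 / 1600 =-226799.01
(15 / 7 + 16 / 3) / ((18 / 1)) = 157 / 378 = 0.42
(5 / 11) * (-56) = -280 / 11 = -25.45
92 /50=46 /25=1.84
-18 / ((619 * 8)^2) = -0.00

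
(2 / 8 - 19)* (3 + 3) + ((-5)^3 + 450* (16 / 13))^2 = 62123225 / 338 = 183796.52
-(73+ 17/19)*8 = -11232/19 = -591.16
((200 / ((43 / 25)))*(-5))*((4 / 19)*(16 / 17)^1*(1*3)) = -4800000 / 13889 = -345.60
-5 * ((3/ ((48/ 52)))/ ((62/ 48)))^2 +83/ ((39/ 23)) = 648169/ 37479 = 17.29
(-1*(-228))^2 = 51984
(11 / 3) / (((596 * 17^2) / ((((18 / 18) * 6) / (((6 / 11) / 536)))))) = 16214 / 129183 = 0.13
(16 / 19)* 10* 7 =1120 / 19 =58.95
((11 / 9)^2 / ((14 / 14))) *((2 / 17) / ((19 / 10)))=2420 / 26163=0.09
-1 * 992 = -992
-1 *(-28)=28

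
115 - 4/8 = 229/2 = 114.50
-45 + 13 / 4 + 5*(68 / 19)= -1813 / 76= -23.86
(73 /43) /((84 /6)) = 73 /602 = 0.12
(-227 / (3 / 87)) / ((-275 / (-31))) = -204073 / 275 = -742.08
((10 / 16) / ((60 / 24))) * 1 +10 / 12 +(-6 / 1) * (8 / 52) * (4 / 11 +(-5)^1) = 9203 / 1716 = 5.36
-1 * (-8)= 8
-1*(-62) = 62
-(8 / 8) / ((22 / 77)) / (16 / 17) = -119 / 32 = -3.72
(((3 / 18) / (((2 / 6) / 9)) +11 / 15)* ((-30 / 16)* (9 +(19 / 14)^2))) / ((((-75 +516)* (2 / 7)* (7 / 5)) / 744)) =-51711875 / 115248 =-448.70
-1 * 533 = -533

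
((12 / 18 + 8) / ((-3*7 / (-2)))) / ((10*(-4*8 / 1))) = -13 / 5040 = -0.00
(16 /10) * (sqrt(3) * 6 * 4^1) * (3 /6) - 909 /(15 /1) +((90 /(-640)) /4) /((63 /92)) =-135859 /2240 +96 * sqrt(3) /5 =-27.40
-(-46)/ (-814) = -0.06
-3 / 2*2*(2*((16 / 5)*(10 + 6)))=-1536 / 5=-307.20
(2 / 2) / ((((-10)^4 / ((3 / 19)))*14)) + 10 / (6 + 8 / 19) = 252700183 / 162260000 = 1.56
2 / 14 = 1 / 7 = 0.14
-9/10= -0.90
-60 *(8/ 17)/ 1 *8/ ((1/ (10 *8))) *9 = -2764800/ 17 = -162635.29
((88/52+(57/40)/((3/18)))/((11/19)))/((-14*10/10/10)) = -50597/4004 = -12.64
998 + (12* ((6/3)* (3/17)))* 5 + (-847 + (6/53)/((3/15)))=155641/901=172.74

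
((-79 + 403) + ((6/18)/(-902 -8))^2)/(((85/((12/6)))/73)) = 176275990873/316748250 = 556.52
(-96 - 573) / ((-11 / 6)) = 4014 / 11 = 364.91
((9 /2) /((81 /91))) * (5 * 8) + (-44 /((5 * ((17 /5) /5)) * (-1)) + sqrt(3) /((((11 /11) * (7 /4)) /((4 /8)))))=2 * sqrt(3) /7 + 32920 /153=215.66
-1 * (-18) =18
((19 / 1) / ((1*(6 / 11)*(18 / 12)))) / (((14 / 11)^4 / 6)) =3059969 / 57624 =53.10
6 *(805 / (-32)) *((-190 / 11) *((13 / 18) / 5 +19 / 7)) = 3935185 / 528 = 7453.00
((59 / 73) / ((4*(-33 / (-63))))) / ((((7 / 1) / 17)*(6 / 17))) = 17051 / 6424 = 2.65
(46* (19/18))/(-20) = -437/180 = -2.43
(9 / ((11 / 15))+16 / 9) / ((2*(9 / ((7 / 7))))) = 1391 / 1782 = 0.78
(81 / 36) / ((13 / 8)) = 18 / 13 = 1.38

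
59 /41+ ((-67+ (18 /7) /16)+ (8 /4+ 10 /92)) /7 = -2886349 /369656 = -7.81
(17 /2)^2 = 289 /4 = 72.25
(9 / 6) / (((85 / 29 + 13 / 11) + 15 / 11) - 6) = -957 / 334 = -2.87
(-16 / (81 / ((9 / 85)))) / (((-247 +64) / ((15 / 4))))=4 / 9333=0.00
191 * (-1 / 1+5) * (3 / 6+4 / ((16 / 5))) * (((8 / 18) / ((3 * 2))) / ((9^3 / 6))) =5348 / 6561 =0.82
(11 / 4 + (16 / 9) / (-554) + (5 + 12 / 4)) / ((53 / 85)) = 9109195 / 528516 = 17.24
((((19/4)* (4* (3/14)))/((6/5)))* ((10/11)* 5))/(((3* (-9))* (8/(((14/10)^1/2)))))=-475/9504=-0.05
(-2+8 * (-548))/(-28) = 2193/14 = 156.64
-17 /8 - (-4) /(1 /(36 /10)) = 491 /40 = 12.28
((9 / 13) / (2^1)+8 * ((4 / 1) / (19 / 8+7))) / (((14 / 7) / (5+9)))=51317 / 1950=26.32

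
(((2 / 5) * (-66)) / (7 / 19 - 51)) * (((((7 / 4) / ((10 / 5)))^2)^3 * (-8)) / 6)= -24588641 / 78807040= -0.31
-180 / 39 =-60 / 13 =-4.62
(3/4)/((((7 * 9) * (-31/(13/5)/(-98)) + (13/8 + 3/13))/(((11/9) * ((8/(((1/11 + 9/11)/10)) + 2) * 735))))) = 44144100/6931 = 6369.08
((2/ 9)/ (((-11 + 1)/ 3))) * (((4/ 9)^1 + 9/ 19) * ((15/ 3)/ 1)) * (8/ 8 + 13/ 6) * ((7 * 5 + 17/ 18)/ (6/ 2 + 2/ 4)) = -101579/ 10206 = -9.95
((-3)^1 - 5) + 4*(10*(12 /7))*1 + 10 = 494 /7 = 70.57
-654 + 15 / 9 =-1957 / 3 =-652.33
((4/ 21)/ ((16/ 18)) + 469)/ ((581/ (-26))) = -85397/ 4067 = -21.00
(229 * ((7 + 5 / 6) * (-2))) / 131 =-10763 / 393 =-27.39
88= 88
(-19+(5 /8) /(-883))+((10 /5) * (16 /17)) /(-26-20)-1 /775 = -40762674149 /2140568600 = -19.04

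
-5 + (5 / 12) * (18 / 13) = -115 / 26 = -4.42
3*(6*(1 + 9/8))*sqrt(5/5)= 153/4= 38.25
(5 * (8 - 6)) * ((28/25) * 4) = 224/5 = 44.80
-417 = -417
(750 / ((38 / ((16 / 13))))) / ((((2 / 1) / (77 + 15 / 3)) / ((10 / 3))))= 820000 / 247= 3319.84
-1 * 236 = -236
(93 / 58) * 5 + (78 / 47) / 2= 8.85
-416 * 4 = -1664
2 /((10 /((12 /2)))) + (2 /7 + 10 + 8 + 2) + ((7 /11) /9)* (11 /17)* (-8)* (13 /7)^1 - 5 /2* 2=84641 /5355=15.81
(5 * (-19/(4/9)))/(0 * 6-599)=855/2396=0.36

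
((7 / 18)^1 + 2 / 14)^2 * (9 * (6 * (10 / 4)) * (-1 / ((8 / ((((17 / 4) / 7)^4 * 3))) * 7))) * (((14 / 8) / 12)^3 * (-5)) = 9373144225 / 2175233163264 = 0.00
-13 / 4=-3.25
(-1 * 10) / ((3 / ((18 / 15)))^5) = -64 / 625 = -0.10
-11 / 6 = -1.83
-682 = -682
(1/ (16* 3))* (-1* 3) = -1/ 16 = -0.06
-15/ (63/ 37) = -185/ 21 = -8.81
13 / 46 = 0.28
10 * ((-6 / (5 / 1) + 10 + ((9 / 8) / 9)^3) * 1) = 22533 / 256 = 88.02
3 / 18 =1 / 6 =0.17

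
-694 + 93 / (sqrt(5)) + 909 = 256.59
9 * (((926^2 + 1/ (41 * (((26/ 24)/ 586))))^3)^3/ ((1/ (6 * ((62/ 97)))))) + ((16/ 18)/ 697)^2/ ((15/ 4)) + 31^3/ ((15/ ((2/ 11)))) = 11252655813843032954623348589574322107234903661260674018747844364989634932126504907914934/ 1300718811887469605216649144323385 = 8651105612529993365325304000000000000000000000000000000.00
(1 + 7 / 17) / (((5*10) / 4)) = 48 / 425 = 0.11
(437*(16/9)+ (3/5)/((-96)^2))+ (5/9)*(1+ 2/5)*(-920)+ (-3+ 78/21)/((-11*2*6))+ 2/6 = 24309359/394240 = 61.66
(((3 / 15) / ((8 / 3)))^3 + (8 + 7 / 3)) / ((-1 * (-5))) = 1984081 / 960000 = 2.07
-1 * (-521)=521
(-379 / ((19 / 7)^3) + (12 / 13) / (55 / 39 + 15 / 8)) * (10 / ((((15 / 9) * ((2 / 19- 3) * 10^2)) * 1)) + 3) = -1075507669869 / 19333806250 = -55.63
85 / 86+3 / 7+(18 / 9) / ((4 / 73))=11413 / 301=37.92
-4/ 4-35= -36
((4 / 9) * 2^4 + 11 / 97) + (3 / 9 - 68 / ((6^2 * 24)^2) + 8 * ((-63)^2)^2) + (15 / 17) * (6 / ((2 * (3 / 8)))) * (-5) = 38782896255944831 / 307742976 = 126023660.26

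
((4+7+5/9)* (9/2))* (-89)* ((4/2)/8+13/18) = -4499.44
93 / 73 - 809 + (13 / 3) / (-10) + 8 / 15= -589567 / 730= -807.63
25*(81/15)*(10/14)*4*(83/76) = 56025/133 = 421.24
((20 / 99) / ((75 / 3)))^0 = 1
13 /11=1.18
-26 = -26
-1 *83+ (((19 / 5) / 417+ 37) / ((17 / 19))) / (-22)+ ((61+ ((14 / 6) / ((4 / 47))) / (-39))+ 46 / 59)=-85420988687 / 3588593580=-23.80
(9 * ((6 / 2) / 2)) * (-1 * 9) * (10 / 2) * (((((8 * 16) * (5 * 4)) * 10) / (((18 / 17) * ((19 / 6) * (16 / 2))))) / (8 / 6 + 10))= -972000 / 19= -51157.89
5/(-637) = -5/637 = -0.01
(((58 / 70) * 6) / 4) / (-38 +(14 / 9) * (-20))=-783 / 43540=-0.02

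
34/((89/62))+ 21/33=23811/979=24.32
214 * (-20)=-4280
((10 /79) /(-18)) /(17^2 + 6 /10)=-25 /1029528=-0.00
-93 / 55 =-1.69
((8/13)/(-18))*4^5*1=-4096/117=-35.01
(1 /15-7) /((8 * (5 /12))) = -2.08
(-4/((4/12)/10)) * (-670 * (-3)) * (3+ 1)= -964800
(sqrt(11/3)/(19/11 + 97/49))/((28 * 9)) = 77 * sqrt(33)/215784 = 0.00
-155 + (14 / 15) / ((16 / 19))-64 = -26147 / 120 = -217.89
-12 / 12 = -1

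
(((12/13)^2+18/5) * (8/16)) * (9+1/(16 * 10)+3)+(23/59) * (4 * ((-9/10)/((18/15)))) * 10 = 119902659/7976800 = 15.03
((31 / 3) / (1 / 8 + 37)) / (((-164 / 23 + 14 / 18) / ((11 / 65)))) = -5704 / 769275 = -0.01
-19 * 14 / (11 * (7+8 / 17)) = -4522 / 1397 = -3.24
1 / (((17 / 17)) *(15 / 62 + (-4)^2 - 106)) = -62 / 5565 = -0.01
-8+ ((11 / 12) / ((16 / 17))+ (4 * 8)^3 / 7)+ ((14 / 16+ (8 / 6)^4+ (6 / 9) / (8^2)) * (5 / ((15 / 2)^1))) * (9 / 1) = 56831753 / 12096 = 4698.39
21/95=0.22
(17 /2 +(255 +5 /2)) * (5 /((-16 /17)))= -11305 /8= -1413.12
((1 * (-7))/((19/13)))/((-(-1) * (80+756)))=-91/15884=-0.01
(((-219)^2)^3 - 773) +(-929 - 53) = 110322650962926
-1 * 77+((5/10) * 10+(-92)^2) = 8392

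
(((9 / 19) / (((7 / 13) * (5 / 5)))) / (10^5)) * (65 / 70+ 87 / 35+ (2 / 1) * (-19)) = -283257 / 931000000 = -0.00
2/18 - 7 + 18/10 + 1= -184/45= -4.09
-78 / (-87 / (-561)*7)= -14586 / 203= -71.85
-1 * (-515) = 515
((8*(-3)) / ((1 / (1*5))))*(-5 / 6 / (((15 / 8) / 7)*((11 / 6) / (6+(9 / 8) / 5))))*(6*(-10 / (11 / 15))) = -12549600 / 121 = -103715.70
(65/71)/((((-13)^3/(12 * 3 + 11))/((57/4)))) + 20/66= 37925/1583868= 0.02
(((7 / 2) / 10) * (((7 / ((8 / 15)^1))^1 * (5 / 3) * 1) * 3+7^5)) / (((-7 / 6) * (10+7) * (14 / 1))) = -57849 / 2720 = -21.27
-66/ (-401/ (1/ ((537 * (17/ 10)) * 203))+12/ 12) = 0.00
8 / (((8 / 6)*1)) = 6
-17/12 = -1.42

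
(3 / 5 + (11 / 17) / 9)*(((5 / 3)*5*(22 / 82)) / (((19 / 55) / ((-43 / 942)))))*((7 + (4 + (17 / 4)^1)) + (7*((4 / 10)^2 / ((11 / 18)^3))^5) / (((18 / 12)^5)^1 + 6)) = -235894207798706512818030004853 / 77484540918623160745757812500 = -3.04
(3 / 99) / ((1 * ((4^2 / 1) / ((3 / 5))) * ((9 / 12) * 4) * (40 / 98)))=49 / 52800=0.00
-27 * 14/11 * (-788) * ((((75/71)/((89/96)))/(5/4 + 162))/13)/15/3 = 190632960/590061901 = 0.32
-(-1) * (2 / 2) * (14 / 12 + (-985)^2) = 5821357 / 6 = 970226.17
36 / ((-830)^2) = 9 / 172225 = 0.00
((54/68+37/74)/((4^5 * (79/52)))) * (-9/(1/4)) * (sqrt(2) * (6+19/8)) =-86229 * sqrt(2)/343808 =-0.35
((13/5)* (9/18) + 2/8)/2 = 0.78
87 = 87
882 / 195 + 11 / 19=6301 / 1235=5.10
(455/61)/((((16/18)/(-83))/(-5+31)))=-4418505/244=-18108.63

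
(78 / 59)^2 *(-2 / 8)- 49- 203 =-878733 / 3481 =-252.44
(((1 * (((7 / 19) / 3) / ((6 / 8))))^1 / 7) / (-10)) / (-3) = 2 / 2565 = 0.00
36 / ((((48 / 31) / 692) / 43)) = 691827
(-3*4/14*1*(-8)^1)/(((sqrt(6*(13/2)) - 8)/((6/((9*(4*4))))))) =-16/175 - 2*sqrt(39)/175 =-0.16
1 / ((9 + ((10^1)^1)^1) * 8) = 1 / 152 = 0.01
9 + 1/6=55/6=9.17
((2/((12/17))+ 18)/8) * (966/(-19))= -20125/152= -132.40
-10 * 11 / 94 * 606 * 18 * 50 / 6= -4999500 / 47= -106372.34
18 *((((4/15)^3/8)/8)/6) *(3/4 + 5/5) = 7/4500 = 0.00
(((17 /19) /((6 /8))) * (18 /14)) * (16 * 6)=19584 /133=147.25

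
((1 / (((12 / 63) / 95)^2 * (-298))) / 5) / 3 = -265335 / 4768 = -55.65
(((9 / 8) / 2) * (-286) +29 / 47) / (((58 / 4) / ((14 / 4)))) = -38.68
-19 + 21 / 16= -283 / 16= -17.69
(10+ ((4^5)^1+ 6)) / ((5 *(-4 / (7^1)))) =-364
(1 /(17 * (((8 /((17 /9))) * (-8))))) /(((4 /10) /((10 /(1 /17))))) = -425 /576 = -0.74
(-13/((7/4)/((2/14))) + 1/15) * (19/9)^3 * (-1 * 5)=5013929/107163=46.79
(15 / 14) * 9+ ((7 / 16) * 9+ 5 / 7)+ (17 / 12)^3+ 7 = 291971 / 12096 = 24.14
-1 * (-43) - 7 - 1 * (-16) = 52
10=10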